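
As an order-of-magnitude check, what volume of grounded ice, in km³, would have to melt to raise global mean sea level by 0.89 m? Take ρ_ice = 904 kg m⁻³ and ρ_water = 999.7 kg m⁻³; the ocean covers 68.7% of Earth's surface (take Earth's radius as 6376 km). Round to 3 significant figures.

≈ 3.45×10^5 km³

Required water volume = Δh × A = 0.89 m × 3.51×10^14 m² = 3.124×10^14 m³ = 3.124×10^5 km³.
Ice volume = water volume × ρ_w/ρ_ice = 3.124×10^5 × 999.7/904 = 3.45×10^5 km³.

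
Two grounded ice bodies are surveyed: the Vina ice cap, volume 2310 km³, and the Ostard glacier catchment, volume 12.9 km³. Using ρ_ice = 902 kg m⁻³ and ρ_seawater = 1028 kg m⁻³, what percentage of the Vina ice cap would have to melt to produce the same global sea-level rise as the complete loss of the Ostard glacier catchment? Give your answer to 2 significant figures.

≈ 0.56 %

Equal sea-level rise means equal mass of meltwater, i.e. equal mass of ice lost.
Ice mass of Ostard: 1.164×10^13 kg; ice mass of Vina: 2.084×10^15 kg.
Fraction required = 1.164×10^13 / 2.084×10^15 = 5.58×10^-3 → 0.56 %.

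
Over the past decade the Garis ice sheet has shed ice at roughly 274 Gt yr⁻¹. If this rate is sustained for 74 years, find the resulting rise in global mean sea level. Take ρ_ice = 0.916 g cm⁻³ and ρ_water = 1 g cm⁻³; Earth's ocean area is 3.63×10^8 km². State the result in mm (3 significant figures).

≈ 55.9 mm

Total mass lost = 274 Gt/yr × 74 yr = 2.028×10^4 Gt = 2.028×10^16 kg.
ρ_w = 1 g cm⁻³ = 1000 kg m⁻³, so water volume = 2.028×10^16 / 1000 = 2.028×10^13 m³.
Δh = 2.028×10^13 / 3.63×10^14 = 0.0559 m = 55.9 mm.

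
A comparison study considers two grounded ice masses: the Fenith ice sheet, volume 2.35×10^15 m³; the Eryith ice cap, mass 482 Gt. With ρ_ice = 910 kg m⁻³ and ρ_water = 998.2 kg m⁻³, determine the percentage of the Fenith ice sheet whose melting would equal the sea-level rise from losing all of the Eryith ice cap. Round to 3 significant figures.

≈ 0.0225 %

Equal sea-level rise means equal mass of meltwater, i.e. equal mass of ice lost.
Ice mass of Eryith: 4.820×10^14 kg; ice mass of Fenith: 2.138×10^18 kg.
Fraction required = 4.820×10^14 / 2.138×10^18 = 2.25×10^-4 → 0.0225 %.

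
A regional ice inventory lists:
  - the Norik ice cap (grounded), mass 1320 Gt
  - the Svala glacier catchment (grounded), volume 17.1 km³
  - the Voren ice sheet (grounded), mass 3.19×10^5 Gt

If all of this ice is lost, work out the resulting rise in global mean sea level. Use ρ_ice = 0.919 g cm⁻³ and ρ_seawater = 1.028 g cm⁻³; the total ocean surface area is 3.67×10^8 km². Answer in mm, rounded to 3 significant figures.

Norik: 1320 Gt = 1.320×10^15 kg; dividing by ρ_w = 1.028 g cm⁻³ = 1028 kg m⁻³ gives 1.284×10^12 m³ of water.
Svala: 17.1 km³ × (919/1028) = 15.29 km³ of water.
Voren: 3.19×10^5 Gt = 3.190×10^17 kg; dividing by ρ_w = 1028 kg m⁻³ gives 3.103×10^14 m³ of water.
Total added water ≈ 3.116×10^14 m³ over 3.67×10^14 m² → Δh = 0.849 m = 849 mm.

≈ 849 mm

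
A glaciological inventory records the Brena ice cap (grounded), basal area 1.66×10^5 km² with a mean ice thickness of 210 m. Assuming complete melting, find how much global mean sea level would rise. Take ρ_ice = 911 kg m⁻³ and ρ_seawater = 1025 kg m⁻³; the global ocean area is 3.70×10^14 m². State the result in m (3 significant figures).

≈ 0.0837 m

Brena: ice volume = 1.66×10^5 km² × 210 m = 3.486×10^4 km³; 3.486×10^4 × (911/1025) = 3.098×10^4 km³ of water.
Spread over 3.70×10^14 m² of ocean, Δh = 3.098×10^13 / 3.70×10^14 = 0.0837 m.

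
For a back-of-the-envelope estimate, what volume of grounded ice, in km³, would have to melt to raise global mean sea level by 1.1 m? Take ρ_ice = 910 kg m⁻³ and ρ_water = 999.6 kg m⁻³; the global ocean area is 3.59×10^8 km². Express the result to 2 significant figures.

≈ 4.3×10^5 km³

Required water volume = Δh × A = 1.1 m × 3.59×10^14 m² = 3.949×10^14 m³ = 3.949×10^5 km³.
Ice volume = water volume × ρ_w/ρ_ice = 3.949×10^5 × 999.6/910 = 4.3×10^5 km³.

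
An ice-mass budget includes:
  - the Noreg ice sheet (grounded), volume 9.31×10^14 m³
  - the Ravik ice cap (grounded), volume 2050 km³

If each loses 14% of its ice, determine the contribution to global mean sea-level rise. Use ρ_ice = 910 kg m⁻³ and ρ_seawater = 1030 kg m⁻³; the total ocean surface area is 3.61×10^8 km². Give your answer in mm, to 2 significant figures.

≈ 320 mm

Noreg: 0.14 × 9.31×10^14 m³ × (910/1030) = 1.152×10^14 m³ of water.
Ravik: 0.14 × 2050 km³ × (910/1030) = 253.6 km³ of water.
Total added water ≈ 1.154×10^14 m³ over 3.61×10^14 m² → Δh = 0.320 m = 320 mm.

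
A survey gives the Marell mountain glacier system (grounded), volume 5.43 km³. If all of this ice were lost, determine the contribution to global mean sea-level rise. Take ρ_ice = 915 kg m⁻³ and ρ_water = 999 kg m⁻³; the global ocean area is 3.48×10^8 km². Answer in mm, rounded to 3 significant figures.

≈ 0.0143 mm

Marell: 5.43 km³ × (915/999) = 4.973 km³ of water.
Spread over 3.48×10^14 m² of ocean, Δh = 4.973×10^9 / 3.48×10^14 = 1.43×10^-5 m = 0.0143 mm.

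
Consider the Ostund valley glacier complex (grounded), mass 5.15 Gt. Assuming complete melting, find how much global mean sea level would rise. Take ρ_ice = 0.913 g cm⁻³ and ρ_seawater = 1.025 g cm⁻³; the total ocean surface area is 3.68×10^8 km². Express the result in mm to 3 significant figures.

Ostund: 5.15 Gt = 5.150×10^12 kg; dividing by ρ_w = 1.025 g cm⁻³ = 1025 kg m⁻³ gives 5.024×10^9 m³ of water.
Spread over 3.68×10^14 m² of ocean, Δh = 5.024×10^9 / 3.68×10^14 = 1.37×10^-5 m = 0.0137 mm.

≈ 0.0137 mm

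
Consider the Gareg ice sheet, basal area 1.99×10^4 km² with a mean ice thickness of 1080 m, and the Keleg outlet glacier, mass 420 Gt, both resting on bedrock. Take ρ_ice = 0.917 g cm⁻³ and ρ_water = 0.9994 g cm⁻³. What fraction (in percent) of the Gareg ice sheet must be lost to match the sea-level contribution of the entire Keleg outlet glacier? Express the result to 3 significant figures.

≈ 2.13 %

Equal sea-level rise means equal mass of meltwater, i.e. equal mass of ice lost.
Ice mass of Keleg: 4.200×10^14 kg; ice mass of Gareg: 1.971×10^16 kg.
Fraction required = 4.200×10^14 / 1.971×10^16 = 0.0213 → 2.13 %.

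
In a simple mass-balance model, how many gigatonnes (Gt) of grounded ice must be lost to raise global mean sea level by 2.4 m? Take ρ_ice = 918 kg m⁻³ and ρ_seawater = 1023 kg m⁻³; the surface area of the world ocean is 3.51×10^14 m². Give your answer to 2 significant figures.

Required water volume = Δh × A = 2.4 m × 3.51×10^14 m² = 8.424×10^14 m³.
ρ_w = 1023 kg m⁻³, so the mass of water = 8.424×10^14 m³ × 1023 kg m⁻³ = 8.618×10^17 kg = 8.6×10^5 Gt (and the same mass of ice, by conservation).

≈ 8.6×10^5 Gt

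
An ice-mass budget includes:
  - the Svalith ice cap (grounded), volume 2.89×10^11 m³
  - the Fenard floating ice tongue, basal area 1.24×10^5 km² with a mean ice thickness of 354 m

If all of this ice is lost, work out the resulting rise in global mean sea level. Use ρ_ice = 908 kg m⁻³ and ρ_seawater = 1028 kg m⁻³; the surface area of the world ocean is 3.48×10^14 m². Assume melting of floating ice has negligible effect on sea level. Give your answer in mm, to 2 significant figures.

≈ 0.73 mm

Svalith: 2.89×10^11 m³ × (908/1028) = 2.553×10^11 m³ of water.
The Fenard floating ice tongue is floating and already displaces its own weight of water, so its melt adds essentially nothing to sea level.
Total added water ≈ 2.553×10^11 m³ over 3.48×10^14 m² → Δh = 7.34×10^-4 m = 0.73 mm.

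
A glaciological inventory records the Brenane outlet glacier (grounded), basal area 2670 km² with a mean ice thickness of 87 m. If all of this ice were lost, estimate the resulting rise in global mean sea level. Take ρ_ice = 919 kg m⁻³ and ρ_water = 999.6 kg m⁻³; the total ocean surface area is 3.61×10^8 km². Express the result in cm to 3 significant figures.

Brenane: ice volume = 2670 km² × 87 m = 232.3 km³; 232.3 × (919/999.6) = 213.6 km³ of water.
Spread over 3.61×10^14 m² of ocean, Δh = 2.136×10^11 / 3.61×10^14 = 5.92×10^-4 m = 0.0592 cm.

≈ 0.0592 cm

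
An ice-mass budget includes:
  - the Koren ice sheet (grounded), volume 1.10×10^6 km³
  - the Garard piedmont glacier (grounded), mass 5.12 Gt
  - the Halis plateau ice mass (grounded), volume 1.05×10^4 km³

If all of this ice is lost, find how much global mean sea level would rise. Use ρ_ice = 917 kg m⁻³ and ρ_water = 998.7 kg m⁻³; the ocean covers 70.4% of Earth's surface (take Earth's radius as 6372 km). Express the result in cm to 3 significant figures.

≈ 284 cm

Koren: 1.10×10^6 km³ × (917/998.7) = 1.010×10^6 km³ of water.
Garard: 5.12 Gt = 5.120×10^12 kg; dividing by ρ_w = 998.7 kg m⁻³ gives 5.127×10^9 m³ of water.
Halis: 1.05×10^4 km³ × (917/998.7) = 9641 km³ of water.
Total added water ≈ 1.020×10^15 m³ over 3.59×10^14 m² → Δh = 2.84 m = 284 cm.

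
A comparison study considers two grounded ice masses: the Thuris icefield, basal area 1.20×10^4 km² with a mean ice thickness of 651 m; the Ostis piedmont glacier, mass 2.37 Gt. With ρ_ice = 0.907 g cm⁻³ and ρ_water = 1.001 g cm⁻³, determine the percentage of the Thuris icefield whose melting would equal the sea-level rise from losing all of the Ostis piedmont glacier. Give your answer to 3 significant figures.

≈ 0.0334 %

Equal sea-level rise means equal mass of meltwater, i.e. equal mass of ice lost.
Ice mass of Ostis: 2.370×10^12 kg; ice mass of Thuris: 7.085×10^15 kg.
Fraction required = 2.370×10^12 / 7.085×10^15 = 3.34×10^-4 → 0.0334 %.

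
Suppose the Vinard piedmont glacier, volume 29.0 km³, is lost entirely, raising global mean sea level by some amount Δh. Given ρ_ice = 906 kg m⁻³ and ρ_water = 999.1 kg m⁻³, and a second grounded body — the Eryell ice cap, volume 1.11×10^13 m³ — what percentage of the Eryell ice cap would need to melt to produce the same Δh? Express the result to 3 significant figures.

≈ 0.261 %

Equal sea-level rise means equal mass of meltwater, i.e. equal mass of ice lost.
Ice mass of Vinard: 2.627×10^13 kg; ice mass of Eryell: 1.006×10^16 kg.
Fraction required = 2.627×10^13 / 1.006×10^16 = 2.61×10^-3 → 0.261 %.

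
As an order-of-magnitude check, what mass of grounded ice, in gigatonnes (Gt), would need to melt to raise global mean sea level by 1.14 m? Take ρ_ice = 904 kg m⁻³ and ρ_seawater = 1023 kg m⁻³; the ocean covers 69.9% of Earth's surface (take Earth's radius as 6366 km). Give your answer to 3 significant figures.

Required water volume = Δh × A = 1.14 m × 3.56×10^14 m² = 4.058×10^14 m³.
ρ_w = 1023 kg m⁻³, so the mass of water = 4.058×10^14 m³ × 1023 kg m⁻³ = 4.151×10^17 kg = 4.15×10^5 Gt (and the same mass of ice, by conservation).

≈ 4.15×10^5 Gt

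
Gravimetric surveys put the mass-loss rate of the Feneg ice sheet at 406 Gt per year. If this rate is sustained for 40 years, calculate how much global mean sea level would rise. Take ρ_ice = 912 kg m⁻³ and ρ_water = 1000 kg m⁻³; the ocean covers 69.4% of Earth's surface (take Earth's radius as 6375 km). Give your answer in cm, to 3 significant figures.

≈ 4.58 cm

Total mass lost = 406 Gt/yr × 40 yr = 1.624×10^4 Gt = 1.624×10^16 kg.
ρ_w = 1000 kg m⁻³, so water volume = 1.624×10^16 / 1000 = 1.624×10^13 m³.
Δh = 1.624×10^13 / 3.54×10^14 = 0.0458 m = 4.58 cm.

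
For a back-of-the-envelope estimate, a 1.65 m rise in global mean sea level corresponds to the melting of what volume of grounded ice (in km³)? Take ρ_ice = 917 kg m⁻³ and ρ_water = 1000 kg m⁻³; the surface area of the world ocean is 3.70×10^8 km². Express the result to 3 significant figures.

Required water volume = Δh × A = 1.65 m × 3.70×10^14 m² = 6.105×10^14 m³ = 6.105×10^5 km³.
Ice volume = water volume × ρ_w/ρ_ice = 6.105×10^5 × 1000/917 = 6.66×10^5 km³.

≈ 6.66×10^5 km³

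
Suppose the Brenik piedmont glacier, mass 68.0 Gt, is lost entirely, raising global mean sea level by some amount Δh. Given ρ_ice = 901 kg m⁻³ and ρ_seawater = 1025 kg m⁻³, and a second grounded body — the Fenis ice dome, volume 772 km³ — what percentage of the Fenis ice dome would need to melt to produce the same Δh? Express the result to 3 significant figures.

Equal sea-level rise means equal mass of meltwater, i.e. equal mass of ice lost.
Ice mass of Brenik: 6.800×10^13 kg; ice mass of Fenis: 6.956×10^14 kg.
Fraction required = 6.800×10^13 / 6.956×10^14 = 0.0978 → 9.78 %.

≈ 9.78 %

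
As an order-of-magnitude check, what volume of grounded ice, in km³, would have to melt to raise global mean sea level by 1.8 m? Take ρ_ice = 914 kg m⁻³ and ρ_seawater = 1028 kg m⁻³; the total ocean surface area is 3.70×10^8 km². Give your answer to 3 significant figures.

≈ 7.49×10^5 km³

Required water volume = Δh × A = 1.8 m × 3.70×10^14 m² = 6.660×10^14 m³ = 6.660×10^5 km³.
Ice volume = water volume × ρ_w/ρ_ice = 6.660×10^5 × 1028/914 = 7.49×10^5 km³.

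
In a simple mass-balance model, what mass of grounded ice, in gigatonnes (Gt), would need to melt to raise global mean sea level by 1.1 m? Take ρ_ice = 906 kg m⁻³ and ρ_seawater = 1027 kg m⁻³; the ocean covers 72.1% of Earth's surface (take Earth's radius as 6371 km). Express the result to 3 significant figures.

Required water volume = Δh × A = 1.1 m × 3.68×10^14 m² = 4.045×10^14 m³.
ρ_w = 1027 kg m⁻³, so the mass of water = 4.045×10^14 m³ × 1027 kg m⁻³ = 4.155×10^17 kg = 4.15×10^5 Gt (and the same mass of ice, by conservation).

≈ 4.15×10^5 Gt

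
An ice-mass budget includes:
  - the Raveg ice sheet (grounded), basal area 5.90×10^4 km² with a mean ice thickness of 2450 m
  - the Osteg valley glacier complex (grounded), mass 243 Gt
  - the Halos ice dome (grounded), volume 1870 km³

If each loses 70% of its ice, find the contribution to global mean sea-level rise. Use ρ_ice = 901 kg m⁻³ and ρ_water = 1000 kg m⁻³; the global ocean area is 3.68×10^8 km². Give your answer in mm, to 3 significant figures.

Raveg: ice volume = 5.90×10^4 km² × 2450 m = 1.446×10^5 km³; 0.7 × 1.446×10^5 × (901/1000) = 9.117×10^4 km³ of water.
Osteg: 0.7 × 243 Gt = 1.701×10^14 kg; dividing by ρ_w = 1000 kg m⁻³ gives 1.701×10^11 m³ of water.
Halos: 0.7 × 1870 km³ × (901/1000) = 1179 km³ of water.
Total added water ≈ 9.252×10^13 m³ over 3.68×10^14 m² → Δh = 0.251 m = 251 mm.

≈ 251 mm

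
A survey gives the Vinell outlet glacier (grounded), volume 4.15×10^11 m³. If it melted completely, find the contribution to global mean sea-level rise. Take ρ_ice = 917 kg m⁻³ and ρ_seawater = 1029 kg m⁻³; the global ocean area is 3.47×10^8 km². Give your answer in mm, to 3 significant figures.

Vinell: 4.15×10^11 m³ × (917/1029) = 3.698×10^11 m³ of water.
Spread over 3.47×10^14 m² of ocean, Δh = 3.698×10^11 / 3.47×10^14 = 1.07×10^-3 m = 1.07 mm.

≈ 1.07 mm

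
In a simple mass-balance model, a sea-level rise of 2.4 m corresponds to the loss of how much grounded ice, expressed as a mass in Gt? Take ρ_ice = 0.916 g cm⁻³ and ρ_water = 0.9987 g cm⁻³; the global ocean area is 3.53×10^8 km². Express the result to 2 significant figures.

Required water volume = Δh × A = 2.4 m × 3.53×10^14 m² = 8.472×10^14 m³.
ρ_w = 0.9987 g cm⁻³ = 998.7 kg m⁻³, so the mass of water = 8.472×10^14 m³ × 998.7 kg m⁻³ = 8.461×10^17 kg = 8.5×10^5 Gt (and the same mass of ice, by conservation).

≈ 8.5×10^5 Gt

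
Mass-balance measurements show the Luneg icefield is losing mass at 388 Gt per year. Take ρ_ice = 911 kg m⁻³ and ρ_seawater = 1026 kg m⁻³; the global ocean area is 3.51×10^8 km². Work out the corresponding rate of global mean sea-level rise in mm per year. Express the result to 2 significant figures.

≈ 1.1 mm/yr

ρ_w = 1026 kg m⁻³. Annual water volume added = 388 Gt / ρ_w = 3.880×10^14 kg / 1026 kg m⁻³ = 3.782×10^11 m³.
Δh per year = 3.782×10^11 / 3.51×10^14 = 1.08×10^-3 m = 1.1 mm.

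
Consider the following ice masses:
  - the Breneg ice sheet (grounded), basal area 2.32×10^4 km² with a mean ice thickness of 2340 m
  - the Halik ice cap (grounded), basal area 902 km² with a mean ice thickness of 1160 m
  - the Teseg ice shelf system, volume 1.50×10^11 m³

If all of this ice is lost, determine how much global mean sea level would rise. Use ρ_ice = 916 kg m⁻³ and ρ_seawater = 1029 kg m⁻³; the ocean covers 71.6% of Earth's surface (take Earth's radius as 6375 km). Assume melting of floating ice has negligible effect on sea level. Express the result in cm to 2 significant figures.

Breneg: ice volume = 2.32×10^4 km² × 2340 m = 5.429×10^4 km³; 5.429×10^4 × (916/1029) = 4.833×10^4 km³ of water.
Halik: ice volume = 902 km² × 1160 m = 1046 km³; 1046 × (916/1029) = 931.4 km³ of water.
The Teseg ice shelf system is floating and already displaces its own weight of water, so its melt adds essentially nothing to sea level.
Total added water ≈ 4.926×10^13 m³ over 3.66×10^14 m² → Δh = 0.135 m = 13 cm.

≈ 13 cm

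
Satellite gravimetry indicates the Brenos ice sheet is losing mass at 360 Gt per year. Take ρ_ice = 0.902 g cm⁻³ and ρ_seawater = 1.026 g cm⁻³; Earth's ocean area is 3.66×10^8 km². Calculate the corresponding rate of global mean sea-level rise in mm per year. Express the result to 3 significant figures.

ρ_w = 1.026 g cm⁻³ = 1026 kg m⁻³. Annual water volume added = 360 Gt / ρ_w = 3.600×10^14 kg / 1026 kg m⁻³ = 3.509×10^11 m³.
Δh per year = 3.509×10^11 / 3.66×10^14 = 9.59×10^-4 m = 0.959 mm.

≈ 0.959 mm/yr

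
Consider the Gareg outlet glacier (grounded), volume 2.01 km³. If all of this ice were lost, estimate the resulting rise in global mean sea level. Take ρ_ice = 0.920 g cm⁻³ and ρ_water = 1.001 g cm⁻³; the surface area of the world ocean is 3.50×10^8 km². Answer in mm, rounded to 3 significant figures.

Gareg: 2.01 km³ × (920/1001) = 1.847 km³ of water.
Spread over 3.50×10^14 m² of ocean, Δh = 1.847×10^9 / 3.50×10^14 = 5.28×10^-6 m = 5.28×10^-3 mm.

≈ 5.28×10^-3 mm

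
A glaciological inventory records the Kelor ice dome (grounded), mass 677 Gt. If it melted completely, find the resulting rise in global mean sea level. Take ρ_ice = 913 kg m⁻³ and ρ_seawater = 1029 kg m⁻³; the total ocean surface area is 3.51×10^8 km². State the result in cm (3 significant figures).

≈ 0.187 cm

Kelor: 677 Gt = 6.770×10^14 kg; dividing by ρ_w = 1029 kg m⁻³ gives 6.579×10^11 m³ of water.
Spread over 3.51×10^14 m² of ocean, Δh = 6.579×10^11 / 3.51×10^14 = 1.87×10^-3 m = 0.187 cm.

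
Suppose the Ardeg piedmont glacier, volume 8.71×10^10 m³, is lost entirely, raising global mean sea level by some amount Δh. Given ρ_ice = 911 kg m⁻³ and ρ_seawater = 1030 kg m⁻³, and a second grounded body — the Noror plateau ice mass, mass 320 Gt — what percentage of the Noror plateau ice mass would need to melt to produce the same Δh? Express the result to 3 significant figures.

≈ 24.8 %

Equal sea-level rise means equal mass of meltwater, i.e. equal mass of ice lost.
Ice mass of Ardeg: 7.935×10^13 kg; ice mass of Noror: 3.200×10^14 kg.
Fraction required = 7.935×10^13 / 3.200×10^14 = 0.248 → 24.8 %.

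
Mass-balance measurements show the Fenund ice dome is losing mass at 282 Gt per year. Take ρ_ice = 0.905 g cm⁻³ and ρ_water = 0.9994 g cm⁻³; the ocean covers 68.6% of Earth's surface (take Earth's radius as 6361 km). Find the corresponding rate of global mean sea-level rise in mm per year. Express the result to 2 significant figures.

≈ 0.81 mm/yr

ρ_w = 0.9994 g cm⁻³ = 999.4 kg m⁻³. Annual water volume added = 282 Gt / ρ_w = 2.820×10^14 kg / 999.4 kg m⁻³ = 2.822×10^11 m³.
Δh per year = 2.822×10^11 / 3.49×10^14 = 8.09×10^-4 m = 0.81 mm.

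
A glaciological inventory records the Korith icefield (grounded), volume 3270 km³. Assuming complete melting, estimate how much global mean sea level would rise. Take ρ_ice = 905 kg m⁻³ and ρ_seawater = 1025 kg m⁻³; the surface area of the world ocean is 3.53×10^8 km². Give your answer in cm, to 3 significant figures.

Korith: 3270 km³ × (905/1025) = 2887 km³ of water.
Spread over 3.53×10^14 m² of ocean, Δh = 2.887×10^12 / 3.53×10^14 = 8.18×10^-3 m = 0.818 cm.

≈ 0.818 cm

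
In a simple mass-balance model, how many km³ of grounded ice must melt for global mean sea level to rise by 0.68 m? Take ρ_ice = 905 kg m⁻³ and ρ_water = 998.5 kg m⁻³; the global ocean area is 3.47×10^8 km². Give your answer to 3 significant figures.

≈ 2.60×10^5 km³

Required water volume = Δh × A = 0.68 m × 3.47×10^14 m² = 2.360×10^14 m³ = 2.360×10^5 km³.
Ice volume = water volume × ρ_w/ρ_ice = 2.360×10^5 × 998.5/905 = 2.60×10^5 km³.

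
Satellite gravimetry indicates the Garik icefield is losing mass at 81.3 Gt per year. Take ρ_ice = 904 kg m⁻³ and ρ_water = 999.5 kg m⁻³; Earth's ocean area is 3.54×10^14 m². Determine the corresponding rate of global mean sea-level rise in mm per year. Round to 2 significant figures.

≈ 0.23 mm/yr

ρ_w = 999.5 kg m⁻³. Annual water volume added = 81.3 Gt / ρ_w = 8.130×10^13 kg / 999.5 kg m⁻³ = 8.134×10^10 m³.
Δh per year = 8.134×10^10 / 3.54×10^14 = 2.30×10^-4 m = 0.23 mm.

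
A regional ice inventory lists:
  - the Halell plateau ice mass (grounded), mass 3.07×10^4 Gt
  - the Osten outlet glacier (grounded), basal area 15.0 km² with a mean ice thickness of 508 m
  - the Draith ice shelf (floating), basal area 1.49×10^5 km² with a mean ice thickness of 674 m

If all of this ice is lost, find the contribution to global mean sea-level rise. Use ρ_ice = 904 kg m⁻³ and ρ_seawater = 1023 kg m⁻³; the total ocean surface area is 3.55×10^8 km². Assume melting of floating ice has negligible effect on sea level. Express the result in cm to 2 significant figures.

≈ 8.5 cm

Halell: 3.07×10^4 Gt = 3.070×10^16 kg; dividing by ρ_w = 1023 kg m⁻³ gives 3.001×10^13 m³ of water.
Osten: ice volume = 15.0 km² × 508 m = 7.620 km³; 7.620 × (904/1023) = 6.734 km³ of water.
The Draith ice shelf is floating and already displaces its own weight of water, so its melt adds essentially nothing to sea level.
Total added water ≈ 3.002×10^13 m³ over 3.55×10^14 m² → Δh = 0.0846 m = 8.5 cm.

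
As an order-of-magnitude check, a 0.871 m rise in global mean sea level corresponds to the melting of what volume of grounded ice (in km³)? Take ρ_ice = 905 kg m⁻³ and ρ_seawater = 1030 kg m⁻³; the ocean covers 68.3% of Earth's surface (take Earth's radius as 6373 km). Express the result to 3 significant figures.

≈ 3.46×10^5 km³

Required water volume = Δh × A = 0.871 m × 3.49×10^14 m² = 3.036×10^14 m³ = 3.036×10^5 km³.
Ice volume = water volume × ρ_w/ρ_ice = 3.036×10^5 × 1030/905 = 3.46×10^5 km³.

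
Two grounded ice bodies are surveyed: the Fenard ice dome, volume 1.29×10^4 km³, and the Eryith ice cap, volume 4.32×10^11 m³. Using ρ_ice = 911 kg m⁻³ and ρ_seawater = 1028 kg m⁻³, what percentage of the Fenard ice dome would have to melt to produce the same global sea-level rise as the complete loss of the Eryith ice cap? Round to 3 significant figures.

Equal sea-level rise means equal mass of meltwater, i.e. equal mass of ice lost.
Ice mass of Eryith: 3.936×10^14 kg; ice mass of Fenard: 1.175×10^16 kg.
Fraction required = 3.936×10^14 / 1.175×10^16 = 0.0335 → 3.35 %.

≈ 3.35 %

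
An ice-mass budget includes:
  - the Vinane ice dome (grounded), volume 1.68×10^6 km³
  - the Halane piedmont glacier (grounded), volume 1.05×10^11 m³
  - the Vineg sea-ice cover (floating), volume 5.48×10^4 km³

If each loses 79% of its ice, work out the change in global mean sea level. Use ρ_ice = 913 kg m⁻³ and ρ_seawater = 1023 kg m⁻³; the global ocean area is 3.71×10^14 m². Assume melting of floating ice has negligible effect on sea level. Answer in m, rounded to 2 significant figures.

≈ 3.2 m

Vinane: 0.79 × 1.68×10^6 km³ × (913/1023) = 1.184×10^6 km³ of water.
Halane: 0.79 × 1.05×10^11 m³ × (913/1023) = 7.403×10^10 m³ of water.
The Vineg sea-ice cover is floating and already displaces its own weight of water, so its melt adds essentially nothing to sea level.
Total added water ≈ 1.185×10^15 m³ over 3.71×10^14 m² → Δh = 3.19 m.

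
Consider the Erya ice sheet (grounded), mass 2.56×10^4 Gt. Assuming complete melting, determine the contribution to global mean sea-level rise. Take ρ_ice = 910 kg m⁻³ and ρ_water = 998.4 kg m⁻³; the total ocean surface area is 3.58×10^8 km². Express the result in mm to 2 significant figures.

≈ 72 mm

Erya: 2.56×10^4 Gt = 2.560×10^16 kg; dividing by ρ_w = 998.4 kg m⁻³ gives 2.564×10^13 m³ of water.
Spread over 3.58×10^14 m² of ocean, Δh = 2.564×10^13 / 3.58×10^14 = 0.0716 m = 72 mm.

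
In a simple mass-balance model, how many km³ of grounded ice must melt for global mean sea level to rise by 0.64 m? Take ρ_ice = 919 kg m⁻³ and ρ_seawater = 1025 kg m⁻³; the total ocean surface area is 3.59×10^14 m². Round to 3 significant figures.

Required water volume = Δh × A = 0.64 m × 3.59×10^14 m² = 2.298×10^14 m³ = 2.298×10^5 km³.
Ice volume = water volume × ρ_w/ρ_ice = 2.298×10^5 × 1025/919 = 2.56×10^5 km³.

≈ 2.56×10^5 km³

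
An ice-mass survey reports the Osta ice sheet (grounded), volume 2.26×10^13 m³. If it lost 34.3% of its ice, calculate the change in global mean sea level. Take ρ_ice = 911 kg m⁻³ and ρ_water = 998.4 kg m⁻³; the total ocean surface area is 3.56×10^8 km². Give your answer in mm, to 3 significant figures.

≈ 19.9 mm

Osta: 0.343 × 2.26×10^13 m³ × (911/998.4) = 7.073×10^12 m³ of water.
Spread over 3.56×10^14 m² of ocean, Δh = 7.073×10^12 / 3.56×10^14 = 0.0199 m = 19.9 mm.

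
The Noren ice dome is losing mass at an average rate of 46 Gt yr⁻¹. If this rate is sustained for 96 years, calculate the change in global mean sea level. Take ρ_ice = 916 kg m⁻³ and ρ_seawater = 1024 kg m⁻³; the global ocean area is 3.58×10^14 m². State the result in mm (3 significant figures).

Total mass lost = 46 Gt/yr × 96 yr = 4416 Gt = 4.416×10^15 kg.
ρ_w = 1024 kg m⁻³, so water volume = 4.416×10^15 / 1024 = 4.312×10^12 m³.
Δh = 4.312×10^12 / 3.58×10^14 = 0.0120 m = 12.0 mm.

≈ 12.0 mm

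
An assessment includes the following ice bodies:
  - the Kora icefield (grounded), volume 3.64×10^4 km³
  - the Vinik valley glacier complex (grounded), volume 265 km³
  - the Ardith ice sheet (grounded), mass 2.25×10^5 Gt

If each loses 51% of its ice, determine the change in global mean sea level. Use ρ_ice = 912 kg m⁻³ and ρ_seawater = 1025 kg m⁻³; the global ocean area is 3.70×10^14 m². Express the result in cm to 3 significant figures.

≈ 34.8 cm

Kora: 0.51 × 3.64×10^4 km³ × (912/1025) = 1.652×10^4 km³ of water.
Vinik: 0.51 × 265 km³ × (912/1025) = 120.3 km³ of water.
Ardith: 0.51 × 2.25×10^5 Gt = 1.148×10^17 kg; dividing by ρ_w = 1025 kg m⁻³ gives 1.120×10^14 m³ of water.
Total added water ≈ 1.286×10^14 m³ over 3.70×10^14 m² → Δh = 0.348 m = 34.8 cm.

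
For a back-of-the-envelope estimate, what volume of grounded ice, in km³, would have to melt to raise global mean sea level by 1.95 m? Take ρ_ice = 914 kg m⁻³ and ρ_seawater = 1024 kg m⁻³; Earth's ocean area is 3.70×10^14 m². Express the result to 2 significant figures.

≈ 8.1×10^5 km³

Required water volume = Δh × A = 1.95 m × 3.70×10^14 m² = 7.215×10^14 m³ = 7.215×10^5 km³.
Ice volume = water volume × ρ_w/ρ_ice = 7.215×10^5 × 1024/914 = 8.1×10^5 km³.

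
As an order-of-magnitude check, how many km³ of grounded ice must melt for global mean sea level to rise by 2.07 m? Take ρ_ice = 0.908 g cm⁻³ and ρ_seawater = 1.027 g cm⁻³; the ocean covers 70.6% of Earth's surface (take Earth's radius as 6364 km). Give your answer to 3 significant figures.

≈ 8.41×10^5 km³

Required water volume = Δh × A = 2.07 m × 3.59×10^14 m² = 7.438×10^14 m³ = 7.438×10^5 km³.
Ice volume = water volume × ρ_w/ρ_ice = 7.438×10^5 × 1027/908 = 8.41×10^5 km³.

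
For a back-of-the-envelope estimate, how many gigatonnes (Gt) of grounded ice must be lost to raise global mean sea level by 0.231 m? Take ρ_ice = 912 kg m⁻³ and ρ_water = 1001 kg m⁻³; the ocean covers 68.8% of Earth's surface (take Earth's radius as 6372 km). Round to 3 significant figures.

Required water volume = Δh × A = 0.231 m × 3.51×10^14 m² = 8.109×10^13 m³.
ρ_w = 1001 kg m⁻³, so the mass of water = 8.109×10^13 m³ × 1001 kg m⁻³ = 8.117×10^16 kg = 8.12×10^4 Gt (and the same mass of ice, by conservation).

≈ 8.12×10^4 Gt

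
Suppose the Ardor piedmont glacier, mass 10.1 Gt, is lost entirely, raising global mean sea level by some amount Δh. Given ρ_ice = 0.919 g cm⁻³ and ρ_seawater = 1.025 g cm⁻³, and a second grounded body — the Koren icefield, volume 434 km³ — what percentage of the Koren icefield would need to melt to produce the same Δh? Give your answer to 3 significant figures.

≈ 2.53 %

Equal sea-level rise means equal mass of meltwater, i.e. equal mass of ice lost.
Ice mass of Ardor: 1.010×10^13 kg; ice mass of Koren: 3.988×10^14 kg.
Fraction required = 1.010×10^13 / 3.988×10^14 = 0.0253 → 2.53 %.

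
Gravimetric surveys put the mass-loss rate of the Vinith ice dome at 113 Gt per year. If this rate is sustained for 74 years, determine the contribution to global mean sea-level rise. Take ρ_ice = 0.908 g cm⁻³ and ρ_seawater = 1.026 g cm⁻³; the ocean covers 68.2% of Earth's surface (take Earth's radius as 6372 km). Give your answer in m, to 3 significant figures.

≈ 0.0234 m

Total mass lost = 113 Gt/yr × 74 yr = 8362 Gt = 8.362×10^15 kg.
ρ_w = 1.026 g cm⁻³ = 1026 kg m⁻³, so water volume = 8.362×10^15 / 1026 = 8.150×10^12 m³.
Δh = 8.150×10^12 / 3.48×10^14 = 0.0234 m.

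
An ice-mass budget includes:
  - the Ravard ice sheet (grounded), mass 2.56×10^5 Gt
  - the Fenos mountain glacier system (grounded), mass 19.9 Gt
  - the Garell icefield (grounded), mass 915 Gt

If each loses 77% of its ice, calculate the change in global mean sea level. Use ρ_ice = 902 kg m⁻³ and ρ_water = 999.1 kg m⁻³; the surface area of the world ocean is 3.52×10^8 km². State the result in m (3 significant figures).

≈ 0.563 m

Ravard: 0.77 × 2.56×10^5 Gt = 1.971×10^17 kg; dividing by ρ_w = 999.1 kg m⁻³ gives 1.973×10^14 m³ of water.
Fenos: 0.77 × 19.9 Gt = 1.532×10^13 kg; dividing by ρ_w = 999.1 kg m⁻³ gives 1.534×10^10 m³ of water.
Garell: 0.77 × 915 Gt = 7.046×10^14 kg; dividing by ρ_w = 999.1 kg m⁻³ gives 7.052×10^11 m³ of water.
Total added water ≈ 1.980×10^14 m³ over 3.52×10^14 m² → Δh = 0.563 m.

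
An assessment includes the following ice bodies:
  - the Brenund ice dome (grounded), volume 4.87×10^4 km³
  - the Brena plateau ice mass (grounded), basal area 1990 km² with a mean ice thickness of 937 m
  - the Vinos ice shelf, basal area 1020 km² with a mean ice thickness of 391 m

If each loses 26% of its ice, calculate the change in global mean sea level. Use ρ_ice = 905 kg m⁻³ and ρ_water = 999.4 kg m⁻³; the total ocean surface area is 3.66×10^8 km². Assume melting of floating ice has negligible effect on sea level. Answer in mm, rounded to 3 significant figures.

Brenund: 0.26 × 4.87×10^4 km³ × (905/999.4) = 1.147×10^4 km³ of water.
Brena: ice volume = 1990 km² × 937 m = 1865 km³; 0.26 × 1865 × (905/999.4) = 439.0 km³ of water.
The Vinos ice shelf is floating and already displaces its own weight of water, so its melt adds essentially nothing to sea level.
Total added water ≈ 1.191×10^13 m³ over 3.66×10^14 m² → Δh = 0.0325 m = 32.5 mm.

≈ 32.5 mm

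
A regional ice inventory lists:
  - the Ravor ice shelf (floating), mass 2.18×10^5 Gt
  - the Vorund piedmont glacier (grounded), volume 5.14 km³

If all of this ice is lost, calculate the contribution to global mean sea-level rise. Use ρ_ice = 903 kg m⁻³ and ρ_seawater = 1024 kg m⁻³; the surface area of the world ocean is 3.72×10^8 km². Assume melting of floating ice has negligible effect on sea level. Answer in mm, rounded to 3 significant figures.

The Ravor ice shelf is floating and already displaces its own weight of water, so its melt adds essentially nothing to sea level.
Vorund: 5.14 km³ × (903/1024) = 4.533 km³ of water.
Total added water ≈ 4.533×10^9 m³ over 3.72×10^14 m² → Δh = 1.22×10^-5 m = 0.0122 mm.

≈ 0.0122 mm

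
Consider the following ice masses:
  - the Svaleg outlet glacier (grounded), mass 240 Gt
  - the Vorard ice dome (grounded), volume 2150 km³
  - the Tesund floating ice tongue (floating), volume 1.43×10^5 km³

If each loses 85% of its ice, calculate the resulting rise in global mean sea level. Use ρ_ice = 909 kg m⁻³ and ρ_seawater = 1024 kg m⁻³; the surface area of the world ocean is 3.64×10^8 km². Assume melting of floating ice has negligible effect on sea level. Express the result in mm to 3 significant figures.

≈ 5.00 mm

Svaleg: 0.85 × 240 Gt = 2.040×10^14 kg; dividing by ρ_w = 1024 kg m⁻³ gives 1.992×10^11 m³ of water.
Vorard: 0.85 × 2150 km³ × (909/1024) = 1622 km³ of water.
The Tesund floating ice tongue is floating and already displaces its own weight of water, so its melt adds essentially nothing to sea level.
Total added water ≈ 1.821×10^12 m³ over 3.64×10^14 m² → Δh = 5.00×10^-3 m = 5.00 mm.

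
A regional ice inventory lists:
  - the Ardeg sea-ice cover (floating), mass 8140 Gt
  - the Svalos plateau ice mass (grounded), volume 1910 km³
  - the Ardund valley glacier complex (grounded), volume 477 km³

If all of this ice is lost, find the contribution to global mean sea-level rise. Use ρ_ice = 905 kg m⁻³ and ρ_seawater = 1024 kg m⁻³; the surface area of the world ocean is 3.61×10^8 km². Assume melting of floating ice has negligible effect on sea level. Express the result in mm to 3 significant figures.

The Ardeg sea-ice cover is floating and already displaces its own weight of water, so its melt adds essentially nothing to sea level.
Svalos: 1910 km³ × (905/1024) = 1688 km³ of water.
Ardund: 477 km³ × (905/1024) = 421.6 km³ of water.
Total added water ≈ 2.110×10^12 m³ over 3.61×10^14 m² → Δh = 5.84×10^-3 m = 5.84 mm.

≈ 5.84 mm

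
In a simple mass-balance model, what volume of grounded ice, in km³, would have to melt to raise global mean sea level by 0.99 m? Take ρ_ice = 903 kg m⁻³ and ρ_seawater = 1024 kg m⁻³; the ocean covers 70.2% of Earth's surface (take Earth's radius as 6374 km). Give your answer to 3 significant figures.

≈ 4.02×10^5 km³

Required water volume = Δh × A = 0.99 m × 3.58×10^14 m² = 3.548×10^14 m³ = 3.548×10^5 km³.
Ice volume = water volume × ρ_w/ρ_ice = 3.548×10^5 × 1024/903 = 4.02×10^5 km³.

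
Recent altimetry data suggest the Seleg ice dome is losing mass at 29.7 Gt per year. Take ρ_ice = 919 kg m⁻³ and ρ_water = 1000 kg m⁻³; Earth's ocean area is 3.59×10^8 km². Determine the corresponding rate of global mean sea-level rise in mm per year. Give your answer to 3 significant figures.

≈ 0.0827 mm/yr

ρ_w = 1000 kg m⁻³. Annual water volume added = 29.7 Gt / ρ_w = 2.970×10^13 kg / 1000 kg m⁻³ = 2.970×10^10 m³.
Δh per year = 2.970×10^10 / 3.59×10^14 = 8.27×10^-5 m = 0.0827 mm.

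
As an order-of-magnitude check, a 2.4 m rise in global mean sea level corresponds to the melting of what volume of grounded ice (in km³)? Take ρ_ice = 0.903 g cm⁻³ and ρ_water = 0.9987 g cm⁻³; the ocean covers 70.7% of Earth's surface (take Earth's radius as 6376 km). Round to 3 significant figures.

≈ 9.59×10^5 km³

Required water volume = Δh × A = 2.4 m × 3.61×10^14 m² = 8.668×10^14 m³ = 8.668×10^5 km³.
Ice volume = water volume × ρ_w/ρ_ice = 8.668×10^5 × 998.7/903 = 9.59×10^5 km³.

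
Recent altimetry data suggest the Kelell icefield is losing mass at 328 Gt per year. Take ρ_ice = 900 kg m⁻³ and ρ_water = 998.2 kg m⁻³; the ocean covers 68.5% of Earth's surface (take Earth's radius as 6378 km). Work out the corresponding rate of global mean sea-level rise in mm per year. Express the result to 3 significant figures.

≈ 0.938 mm/yr

ρ_w = 998.2 kg m⁻³. Annual water volume added = 328 Gt / ρ_w = 3.280×10^14 kg / 998.2 kg m⁻³ = 3.286×10^11 m³.
Δh per year = 3.286×10^11 / 3.50×10^14 = 9.38×10^-4 m = 0.938 mm.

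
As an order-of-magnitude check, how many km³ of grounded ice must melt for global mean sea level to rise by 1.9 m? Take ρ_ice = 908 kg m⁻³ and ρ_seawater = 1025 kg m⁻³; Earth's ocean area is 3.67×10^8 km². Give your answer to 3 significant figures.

≈ 7.87×10^5 km³

Required water volume = Δh × A = 1.9 m × 3.67×10^14 m² = 6.973×10^14 m³ = 6.973×10^5 km³.
Ice volume = water volume × ρ_w/ρ_ice = 6.973×10^5 × 1025/908 = 7.87×10^5 km³.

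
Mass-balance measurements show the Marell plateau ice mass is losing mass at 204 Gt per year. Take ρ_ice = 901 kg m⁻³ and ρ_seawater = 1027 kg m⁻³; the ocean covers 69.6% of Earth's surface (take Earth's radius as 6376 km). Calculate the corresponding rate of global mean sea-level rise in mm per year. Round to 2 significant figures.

≈ 0.56 mm/yr

ρ_w = 1027 kg m⁻³. Annual water volume added = 204 Gt / ρ_w = 2.040×10^14 kg / 1027 kg m⁻³ = 1.986×10^11 m³.
Δh per year = 1.986×10^11 / 3.56×10^14 = 5.59×10^-4 m = 0.56 mm.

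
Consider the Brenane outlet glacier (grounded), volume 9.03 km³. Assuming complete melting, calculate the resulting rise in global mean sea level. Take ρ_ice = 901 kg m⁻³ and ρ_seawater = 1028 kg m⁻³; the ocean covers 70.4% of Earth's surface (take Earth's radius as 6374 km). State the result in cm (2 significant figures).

≈ 2.2×10^-3 cm

Brenane: 9.03 km³ × (901/1028) = 7.914 km³ of water.
Spread over 3.59×10^14 m² of ocean, Δh = 7.914×10^9 / 3.59×10^14 = 2.20×10^-5 m = 2.2×10^-3 cm.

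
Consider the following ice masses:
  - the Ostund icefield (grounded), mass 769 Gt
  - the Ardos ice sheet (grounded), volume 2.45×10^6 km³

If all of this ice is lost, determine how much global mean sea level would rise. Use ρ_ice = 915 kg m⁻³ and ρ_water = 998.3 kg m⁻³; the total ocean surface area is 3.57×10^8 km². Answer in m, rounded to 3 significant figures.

≈ 6.29 m

Ostund: 769 Gt = 7.690×10^14 kg; dividing by ρ_w = 998.3 kg m⁻³ gives 7.703×10^11 m³ of water.
Ardos: 2.45×10^6 km³ × (915/998.3) = 2.246×10^6 km³ of water.
Total added water ≈ 2.246×10^15 m³ over 3.57×10^14 m² → Δh = 6.29 m.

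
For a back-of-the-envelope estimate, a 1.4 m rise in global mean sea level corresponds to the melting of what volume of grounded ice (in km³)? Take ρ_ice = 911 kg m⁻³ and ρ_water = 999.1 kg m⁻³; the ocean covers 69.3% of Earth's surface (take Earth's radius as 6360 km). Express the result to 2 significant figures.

≈ 5.4×10^5 km³

Required water volume = Δh × A = 1.4 m × 3.52×10^14 m² = 4.932×10^14 m³ = 4.932×10^5 km³.
Ice volume = water volume × ρ_w/ρ_ice = 4.932×10^5 × 999.1/911 = 5.4×10^5 km³.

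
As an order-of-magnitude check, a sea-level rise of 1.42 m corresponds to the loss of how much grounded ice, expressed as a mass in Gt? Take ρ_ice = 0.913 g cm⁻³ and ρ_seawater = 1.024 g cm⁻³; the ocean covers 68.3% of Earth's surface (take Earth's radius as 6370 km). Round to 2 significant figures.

≈ 5.1×10^5 Gt

Required water volume = Δh × A = 1.42 m × 3.48×10^14 m² = 4.945×10^14 m³.
ρ_w = 1.024 g cm⁻³ = 1024 kg m⁻³, so the mass of water = 4.945×10^14 m³ × 1024 kg m⁻³ = 5.064×10^17 kg = 5.1×10^5 Gt (and the same mass of ice, by conservation).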